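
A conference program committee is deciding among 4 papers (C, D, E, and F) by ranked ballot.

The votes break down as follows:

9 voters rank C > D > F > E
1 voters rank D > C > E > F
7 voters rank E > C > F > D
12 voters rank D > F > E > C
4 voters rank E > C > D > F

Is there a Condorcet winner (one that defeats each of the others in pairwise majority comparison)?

Head-to-head results (33 voters total):
C vs D: C wins 20–13.
C vs E: E wins 23–10.
C vs F: C wins 21–12.
D vs E: D wins 22–11.
D vs F: D wins 26–7.
E vs F: F wins 21–12.
No candidate beats all others: C beats D beats E beats C, a majority cycle.

No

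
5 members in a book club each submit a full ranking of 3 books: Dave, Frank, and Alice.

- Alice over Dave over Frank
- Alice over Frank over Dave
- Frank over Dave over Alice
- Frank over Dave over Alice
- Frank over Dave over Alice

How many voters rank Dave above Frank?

Ballots ranking Dave above Frank: 1.
Ballots ranking Frank above Dave: 4.
So 1 of 5 voters prefer Dave to Frank.

1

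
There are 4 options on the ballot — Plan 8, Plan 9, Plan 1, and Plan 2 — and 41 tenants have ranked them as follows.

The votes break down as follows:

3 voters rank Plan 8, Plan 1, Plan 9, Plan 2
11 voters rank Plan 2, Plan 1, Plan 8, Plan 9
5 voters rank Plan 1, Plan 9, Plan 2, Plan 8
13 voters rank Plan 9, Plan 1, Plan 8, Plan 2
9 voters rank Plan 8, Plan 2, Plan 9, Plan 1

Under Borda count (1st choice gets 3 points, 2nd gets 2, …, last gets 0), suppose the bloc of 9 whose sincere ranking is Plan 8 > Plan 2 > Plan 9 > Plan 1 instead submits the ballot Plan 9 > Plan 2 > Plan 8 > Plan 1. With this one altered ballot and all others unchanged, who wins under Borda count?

Borda totals with the altered ballot: Plan 8 42, Plan 9 79, Plan 1 69, Plan 2 56.
The switch changes the winner from Plan 1 to Plan 9.

Plan 9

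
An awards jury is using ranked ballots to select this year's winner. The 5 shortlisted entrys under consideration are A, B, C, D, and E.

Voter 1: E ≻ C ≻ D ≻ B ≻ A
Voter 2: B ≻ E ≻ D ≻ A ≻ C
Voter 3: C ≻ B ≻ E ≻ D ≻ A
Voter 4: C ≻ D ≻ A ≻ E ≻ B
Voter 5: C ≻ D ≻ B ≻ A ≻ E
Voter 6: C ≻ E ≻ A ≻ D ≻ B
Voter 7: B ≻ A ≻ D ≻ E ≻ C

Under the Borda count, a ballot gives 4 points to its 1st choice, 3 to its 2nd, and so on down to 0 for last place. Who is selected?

C

Borda scores:
  A: 0 + 1 + 0 + 2 + 1 + 2 + 3 = 9
  B: 1 + 4 + 3 + 0 + 2 + 0 + 4 = 14
  C: 3 + 0 + 4 + 4 + 4 + 4 + 0 = 19
  D: 2 + 2 + 1 + 3 + 3 + 1 + 2 = 14
  E: 4 + 3 + 2 + 1 + 0 + 3 + 1 = 14
C has the highest total.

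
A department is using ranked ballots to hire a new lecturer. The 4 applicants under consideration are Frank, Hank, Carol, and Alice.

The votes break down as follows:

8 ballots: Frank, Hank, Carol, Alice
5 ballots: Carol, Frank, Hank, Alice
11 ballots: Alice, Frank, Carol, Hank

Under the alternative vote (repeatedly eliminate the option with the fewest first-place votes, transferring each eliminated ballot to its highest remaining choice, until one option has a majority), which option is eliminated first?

Round 1: Alice 11, Frank 8, Carol 5, Hank 0. Hank has the fewest and is eliminated.
Round 2: Alice 11, Frank 8, Carol 5. Carol has the fewest and is eliminated.
Round 3: Frank 13, Alice 11. Frank has a majority.

Hank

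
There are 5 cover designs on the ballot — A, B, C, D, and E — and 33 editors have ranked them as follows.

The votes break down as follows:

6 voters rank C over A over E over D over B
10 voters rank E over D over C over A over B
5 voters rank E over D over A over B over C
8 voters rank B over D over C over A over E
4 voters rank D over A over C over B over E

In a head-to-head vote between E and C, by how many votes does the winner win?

Ballots ranking E above C: 10+5 = 15.
Ballots ranking C above E: 6+8+4 = 18.
C wins 18–15, a margin of 3.

3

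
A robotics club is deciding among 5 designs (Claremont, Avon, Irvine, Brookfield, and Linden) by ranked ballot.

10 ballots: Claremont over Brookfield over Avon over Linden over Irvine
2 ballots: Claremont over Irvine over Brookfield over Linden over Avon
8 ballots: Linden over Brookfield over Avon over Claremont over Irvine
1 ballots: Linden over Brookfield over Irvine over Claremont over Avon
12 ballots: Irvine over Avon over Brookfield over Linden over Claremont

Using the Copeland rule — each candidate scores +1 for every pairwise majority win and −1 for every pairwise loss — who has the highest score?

Brookfield

Pairwise results:
  Claremont vs Avon: Avon wins 20–13.
  Claremont vs Irvine: Claremont wins 20–13.
  Claremont vs Brookfield: Brookfield wins 21–12.
  Claremont vs Linden: Linden wins 21–12.
  Avon vs Irvine: Avon wins 18–15.
  Avon vs Brookfield: Brookfield wins 21–12.
  Avon vs Linden: Avon wins 22–11.
  Irvine vs Brookfield: Brookfield wins 19–14.
  Irvine vs Linden: Linden wins 19–14.
  Brookfield vs Linden: Brookfield wins 24–9.
Copeland scores (wins − losses):
  Claremont: 1 − 3 = -2
  Avon: 3 − 1 = 2
  Irvine: 0 − 4 = -4
  Brookfield: 4 − 0 = 4
  Linden: 2 − 2 = 0
Brookfield has the best Copeland score.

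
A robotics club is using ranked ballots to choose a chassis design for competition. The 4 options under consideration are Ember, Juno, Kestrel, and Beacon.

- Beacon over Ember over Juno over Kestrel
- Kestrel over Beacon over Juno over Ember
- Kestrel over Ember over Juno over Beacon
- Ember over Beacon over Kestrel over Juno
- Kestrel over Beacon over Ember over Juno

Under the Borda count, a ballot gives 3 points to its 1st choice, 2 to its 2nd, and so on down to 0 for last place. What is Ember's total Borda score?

Borda scores:
  Ember: 2 + 0 + 2 + 3 + 1 = 8
  Juno: 1 + 1 + 1 + 0 + 0 = 3
  Kestrel: 0 + 3 + 3 + 1 + 3 = 10
  Beacon: 3 + 2 + 0 + 2 + 2 = 9

8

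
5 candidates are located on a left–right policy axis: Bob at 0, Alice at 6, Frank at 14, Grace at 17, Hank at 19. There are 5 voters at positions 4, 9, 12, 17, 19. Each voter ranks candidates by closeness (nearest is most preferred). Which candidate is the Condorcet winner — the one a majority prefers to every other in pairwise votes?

With single-peaked preferences on a line, the Condorcet winner is the candidate closest to the median voter.
The median voter (position 12) is closest to Frank at 14.
Check: Frank vs Grace — voters closer to Frank: 3 of 5.

Frank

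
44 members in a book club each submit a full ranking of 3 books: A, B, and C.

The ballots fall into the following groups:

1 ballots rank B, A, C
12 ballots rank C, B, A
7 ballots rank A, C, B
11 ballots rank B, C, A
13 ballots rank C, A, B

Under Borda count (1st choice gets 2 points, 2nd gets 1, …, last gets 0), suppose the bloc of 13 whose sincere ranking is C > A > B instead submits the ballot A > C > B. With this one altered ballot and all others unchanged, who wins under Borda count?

Borda totals with the altered ballot: A 41, B 36, C 55.
The winner is unchanged: still C.

C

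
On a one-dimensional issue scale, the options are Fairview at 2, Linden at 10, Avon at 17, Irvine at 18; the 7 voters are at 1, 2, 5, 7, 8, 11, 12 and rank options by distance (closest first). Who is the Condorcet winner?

With single-peaked preferences on a line, the Condorcet winner is the candidate closest to the median voter.
The median voter (position 7) is closest to Linden at 10.
Check: Linden vs Fairview — voters closer to Linden: 4 of 7.

Linden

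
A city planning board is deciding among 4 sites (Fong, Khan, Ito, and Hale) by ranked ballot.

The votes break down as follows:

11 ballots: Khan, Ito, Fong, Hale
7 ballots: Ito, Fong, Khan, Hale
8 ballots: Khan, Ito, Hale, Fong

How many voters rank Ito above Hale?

Ballots ranking Ito above Hale: 11+7+8 = 26.
Ballots ranking Hale above Ito: 0.
So 26 of 26 voters prefer Ito to Hale.

26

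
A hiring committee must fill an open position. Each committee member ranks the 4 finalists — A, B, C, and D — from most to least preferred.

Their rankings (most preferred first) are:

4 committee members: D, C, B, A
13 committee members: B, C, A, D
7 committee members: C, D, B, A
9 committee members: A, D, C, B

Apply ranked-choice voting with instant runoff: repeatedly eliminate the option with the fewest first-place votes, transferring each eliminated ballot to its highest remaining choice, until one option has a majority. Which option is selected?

Round 1: B 13, A 9, C 7, D 4. D has the fewest and is eliminated.
Round 2: B 13, C 11, A 9. A has the fewest and is eliminated.
Round 3: C 20, B 13. C has a majority.

C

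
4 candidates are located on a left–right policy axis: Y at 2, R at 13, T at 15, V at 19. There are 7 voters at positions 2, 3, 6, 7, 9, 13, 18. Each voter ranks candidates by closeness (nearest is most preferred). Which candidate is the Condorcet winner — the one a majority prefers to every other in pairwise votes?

With single-peaked preferences on a line, the Condorcet winner is the candidate closest to the median voter.
The median voter (position 7) is closest to Y at 2.
Check: Y vs V — voters closer to Y: 5 of 7.

Y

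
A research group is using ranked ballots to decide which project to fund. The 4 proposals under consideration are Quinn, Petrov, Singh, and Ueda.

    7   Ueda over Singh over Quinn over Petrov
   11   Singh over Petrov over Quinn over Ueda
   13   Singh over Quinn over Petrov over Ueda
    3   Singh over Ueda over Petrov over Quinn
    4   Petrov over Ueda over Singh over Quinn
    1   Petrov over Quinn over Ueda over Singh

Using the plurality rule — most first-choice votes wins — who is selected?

First-place vote totals:
  Quinn: 0
  Petrov: 5
  Singh: 27
  Ueda: 7
Singh has the most first-place votes.

Singh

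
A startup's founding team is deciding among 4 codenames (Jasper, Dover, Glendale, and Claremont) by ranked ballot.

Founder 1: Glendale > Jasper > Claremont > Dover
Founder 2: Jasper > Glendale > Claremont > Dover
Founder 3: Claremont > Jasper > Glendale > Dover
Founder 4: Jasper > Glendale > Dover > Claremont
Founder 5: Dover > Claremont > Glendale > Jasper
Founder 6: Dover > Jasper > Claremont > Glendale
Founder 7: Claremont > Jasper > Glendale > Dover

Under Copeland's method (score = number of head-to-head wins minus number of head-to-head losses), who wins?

Pairwise results:
  Jasper vs Dover: Jasper wins 5–2.
  Jasper vs Glendale: Jasper wins 5–2.
  Jasper vs Claremont: Jasper wins 4–3.
  Dover vs Glendale: Glendale wins 5–2.
  Dover vs Claremont: Claremont wins 4–3.
  Glendale vs Claremont: Claremont wins 4–3.
Copeland scores (wins − losses):
  Jasper: 3 − 0 = 3
  Dover: 0 − 3 = -3
  Glendale: 1 − 2 = -1
  Claremont: 2 − 1 = 1
Jasper has the best Copeland score.

Jasper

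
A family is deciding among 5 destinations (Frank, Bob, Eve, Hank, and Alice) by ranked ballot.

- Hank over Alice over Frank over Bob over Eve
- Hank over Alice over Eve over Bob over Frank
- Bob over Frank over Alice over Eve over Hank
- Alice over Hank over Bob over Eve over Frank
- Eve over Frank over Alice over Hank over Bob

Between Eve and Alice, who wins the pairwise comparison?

Ballots ranking Eve above Alice: 1.
Ballots ranking Alice above Eve: 4.
Alice wins the head-to-head, 4–1.

Alice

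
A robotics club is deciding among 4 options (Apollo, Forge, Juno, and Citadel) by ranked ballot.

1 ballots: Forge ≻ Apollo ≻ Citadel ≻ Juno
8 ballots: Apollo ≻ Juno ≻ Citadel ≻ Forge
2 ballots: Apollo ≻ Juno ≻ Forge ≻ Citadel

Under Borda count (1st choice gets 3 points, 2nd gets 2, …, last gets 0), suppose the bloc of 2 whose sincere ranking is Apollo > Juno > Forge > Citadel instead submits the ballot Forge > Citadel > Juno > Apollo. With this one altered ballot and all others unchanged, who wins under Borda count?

Borda totals with the altered ballot: Apollo 26, Forge 9, Juno 18, Citadel 13.
The winner is unchanged: still Apollo.

Apollo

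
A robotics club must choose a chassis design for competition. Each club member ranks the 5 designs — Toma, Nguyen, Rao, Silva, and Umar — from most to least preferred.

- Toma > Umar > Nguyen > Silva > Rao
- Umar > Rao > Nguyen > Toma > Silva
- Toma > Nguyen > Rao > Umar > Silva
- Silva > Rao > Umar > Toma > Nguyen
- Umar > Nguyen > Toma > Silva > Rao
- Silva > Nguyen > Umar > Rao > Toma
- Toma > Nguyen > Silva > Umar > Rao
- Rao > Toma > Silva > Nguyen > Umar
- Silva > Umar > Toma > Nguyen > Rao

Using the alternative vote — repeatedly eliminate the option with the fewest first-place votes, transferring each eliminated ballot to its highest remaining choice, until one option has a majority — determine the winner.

Toma

Round 1: Toma 3, Silva 3, Umar 2, Rao 1, Nguyen 0. Nguyen has the fewest and is eliminated.
Round 2: Toma 3, Silva 3, Umar 2, Rao 1. Rao has the fewest and is eliminated.
Round 3: Toma 4, Silva 3, Umar 2. Umar has the fewest and is eliminated.
Round 4: Toma 6, Silva 3. Toma has a majority.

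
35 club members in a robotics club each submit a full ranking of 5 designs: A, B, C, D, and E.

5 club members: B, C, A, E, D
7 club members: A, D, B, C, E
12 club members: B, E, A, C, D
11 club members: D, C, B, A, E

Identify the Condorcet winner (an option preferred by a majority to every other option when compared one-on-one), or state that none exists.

Head-to-head results (35 voters total):
A vs B: B wins 28–7.
A vs C: A wins 19–16.
A vs D: A wins 24–11.
A vs E: A wins 23–12.
B vs C: B wins 24–11.
B vs D: D wins 18–17.
B vs E: B wins 35–0.
C vs D: D wins 18–17.
C vs E: C wins 23–12.
D vs E: D wins 18–17.
No candidate beats all others: A beats D beats B beats A, a majority cycle.

There is no Condorcet winner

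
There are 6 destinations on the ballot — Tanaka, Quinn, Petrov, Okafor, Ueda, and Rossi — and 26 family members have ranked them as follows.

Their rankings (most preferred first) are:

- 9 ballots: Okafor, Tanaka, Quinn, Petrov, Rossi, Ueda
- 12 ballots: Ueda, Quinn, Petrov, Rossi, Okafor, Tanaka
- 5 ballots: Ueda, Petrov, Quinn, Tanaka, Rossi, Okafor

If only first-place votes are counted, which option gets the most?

First-place vote totals:
  Tanaka: 0
  Quinn: 0
  Petrov: 0
  Okafor: 9
  Ueda: 17
  Rossi: 0
Ueda has the most first-place votes.

Ueda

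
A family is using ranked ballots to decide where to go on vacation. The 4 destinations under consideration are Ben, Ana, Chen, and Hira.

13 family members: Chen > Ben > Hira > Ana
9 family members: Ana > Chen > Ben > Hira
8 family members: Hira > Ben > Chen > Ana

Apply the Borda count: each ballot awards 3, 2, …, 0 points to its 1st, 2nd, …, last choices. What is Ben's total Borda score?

51

Borda scores:
  Ben: 13·2 + 9·1 + 8·2 = 51
  Ana: 13·0 + 9·3 + 8·0 = 27
  Chen: 13·3 + 9·2 + 8·1 = 65
  Hira: 13·1 + 9·0 + 8·3 = 37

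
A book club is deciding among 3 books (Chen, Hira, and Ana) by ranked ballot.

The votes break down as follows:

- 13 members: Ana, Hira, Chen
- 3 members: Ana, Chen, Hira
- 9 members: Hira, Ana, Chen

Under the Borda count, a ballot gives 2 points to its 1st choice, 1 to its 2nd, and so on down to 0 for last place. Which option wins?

Borda scores:
  Chen: 13·0 + 3·1 + 9·0 = 3
  Hira: 13·1 + 3·0 + 9·2 = 31
  Ana: 13·2 + 3·2 + 9·1 = 41
Ana has the highest total.

Ana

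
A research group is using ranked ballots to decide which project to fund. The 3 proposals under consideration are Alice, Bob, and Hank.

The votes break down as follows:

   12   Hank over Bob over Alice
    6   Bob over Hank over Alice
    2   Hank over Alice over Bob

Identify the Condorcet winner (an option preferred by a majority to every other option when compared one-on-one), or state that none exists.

Head-to-head results (20 voters total):
Alice vs Bob: Bob wins 18–2.
Alice vs Hank: Hank wins 20–0.
Bob vs Hank: Hank wins 14–6.
Hank beats each rival — Alice (20–0), Bob (14–6) — so Hank is the Condorcet winner.

Hank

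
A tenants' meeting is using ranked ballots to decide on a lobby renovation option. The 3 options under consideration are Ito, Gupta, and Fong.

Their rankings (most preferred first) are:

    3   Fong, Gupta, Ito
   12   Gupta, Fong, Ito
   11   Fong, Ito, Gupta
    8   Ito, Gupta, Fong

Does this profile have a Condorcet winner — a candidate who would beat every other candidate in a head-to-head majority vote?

Head-to-head results (34 voters total):
Ito vs Gupta: Ito wins 19–15.
Ito vs Fong: Fong wins 26–8.
Gupta vs Fong: Gupta wins 20–14.
No candidate beats all others: Ito beats Gupta beats Fong beats Ito, a majority cycle.

No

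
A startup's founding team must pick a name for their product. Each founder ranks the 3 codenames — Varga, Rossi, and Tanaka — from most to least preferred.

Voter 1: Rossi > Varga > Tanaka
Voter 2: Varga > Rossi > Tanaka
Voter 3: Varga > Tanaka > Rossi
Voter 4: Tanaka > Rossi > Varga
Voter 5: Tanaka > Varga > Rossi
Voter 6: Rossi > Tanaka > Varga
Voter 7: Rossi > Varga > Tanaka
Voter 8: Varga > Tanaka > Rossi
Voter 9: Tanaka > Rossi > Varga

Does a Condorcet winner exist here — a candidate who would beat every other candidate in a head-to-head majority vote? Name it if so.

No Condorcet winner

Head-to-head results (9 voters total):
Varga vs Rossi: Rossi wins 5–4.
Varga vs Tanaka: Varga wins 5–4.
Rossi vs Tanaka: Tanaka wins 5–4.
No candidate beats all others: Varga beats Tanaka beats Rossi beats Varga, a majority cycle.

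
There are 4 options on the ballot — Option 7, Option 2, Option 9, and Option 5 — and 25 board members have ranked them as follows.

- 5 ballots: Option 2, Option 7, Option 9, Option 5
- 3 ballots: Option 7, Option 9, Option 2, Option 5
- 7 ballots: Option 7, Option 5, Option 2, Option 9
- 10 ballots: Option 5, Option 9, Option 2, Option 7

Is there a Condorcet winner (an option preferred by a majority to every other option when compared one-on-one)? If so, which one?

Head-to-head results (25 voters total):
Option 7 vs Option 2: Option 2 wins 15–10.
Option 7 vs Option 9: Option 7 wins 15–10.
Option 7 vs Option 5: Option 7 wins 15–10.
Option 2 vs Option 9: Option 9 wins 13–12.
Option 2 vs Option 5: Option 5 wins 17–8.
Option 9 vs Option 5: Option 5 wins 17–8.
No candidate beats all others: Option 7 beats Option 9 beats Option 2 beats Option 7, a majority cycle.

There is no Condorcet winner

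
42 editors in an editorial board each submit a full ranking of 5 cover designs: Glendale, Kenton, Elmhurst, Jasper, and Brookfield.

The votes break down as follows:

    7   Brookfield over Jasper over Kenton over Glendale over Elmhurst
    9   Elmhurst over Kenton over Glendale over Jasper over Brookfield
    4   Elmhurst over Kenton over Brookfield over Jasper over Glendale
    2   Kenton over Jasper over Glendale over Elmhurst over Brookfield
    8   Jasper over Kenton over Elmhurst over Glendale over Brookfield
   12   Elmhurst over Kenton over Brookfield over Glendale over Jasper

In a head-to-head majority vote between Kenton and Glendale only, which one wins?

Ballots ranking Kenton above Glendale: 7+9+4+2+8+12 = 42.
Ballots ranking Glendale above Kenton: 0.
Kenton wins the head-to-head, 42–0.

Kenton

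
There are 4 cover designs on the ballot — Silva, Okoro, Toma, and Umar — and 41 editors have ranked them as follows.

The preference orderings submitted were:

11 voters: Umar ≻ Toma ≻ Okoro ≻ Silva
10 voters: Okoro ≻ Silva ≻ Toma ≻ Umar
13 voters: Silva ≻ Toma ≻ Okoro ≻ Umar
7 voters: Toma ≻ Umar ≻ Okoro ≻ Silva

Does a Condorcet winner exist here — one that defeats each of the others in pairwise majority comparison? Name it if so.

Head-to-head results (41 voters total):
Silva vs Okoro: Okoro wins 28–13.
Silva vs Toma: Silva wins 23–18.
Silva vs Umar: Silva wins 23–18.
Okoro vs Toma: Toma wins 31–10.
Okoro vs Umar: Okoro wins 23–18.
Toma vs Umar: Toma wins 30–11.
No candidate beats all others: Silva beats Toma beats Okoro beats Silva, a majority cycle.

None — there is no Condorcet winner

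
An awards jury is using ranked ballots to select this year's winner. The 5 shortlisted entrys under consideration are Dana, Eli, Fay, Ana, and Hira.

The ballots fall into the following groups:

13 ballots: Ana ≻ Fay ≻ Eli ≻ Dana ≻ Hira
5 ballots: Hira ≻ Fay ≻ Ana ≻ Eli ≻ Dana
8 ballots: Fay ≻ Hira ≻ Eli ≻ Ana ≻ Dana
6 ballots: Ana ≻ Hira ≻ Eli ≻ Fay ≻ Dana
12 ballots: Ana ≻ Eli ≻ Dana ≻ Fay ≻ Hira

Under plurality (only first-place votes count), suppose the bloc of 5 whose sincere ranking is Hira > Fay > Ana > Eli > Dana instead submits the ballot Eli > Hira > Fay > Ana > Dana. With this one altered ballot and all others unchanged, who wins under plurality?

Ana

First-place totals with the altered ballot: Dana 0, Eli 5, Fay 8, Ana 31, Hira 0.
The winner is unchanged: still Ana.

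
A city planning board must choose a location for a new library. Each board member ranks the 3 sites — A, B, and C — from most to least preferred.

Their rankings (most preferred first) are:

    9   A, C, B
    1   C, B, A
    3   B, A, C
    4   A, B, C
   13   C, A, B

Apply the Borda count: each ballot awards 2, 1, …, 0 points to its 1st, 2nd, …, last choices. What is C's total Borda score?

37

Borda scores:
  A: 9·2 + 0 + 3·1 + 4·2 + 13·1 = 42
  B: 9·0 + 1 + 3·2 + 4·1 + 13·0 = 11
  C: 9·1 + 2 + 3·0 + 4·0 + 13·2 = 37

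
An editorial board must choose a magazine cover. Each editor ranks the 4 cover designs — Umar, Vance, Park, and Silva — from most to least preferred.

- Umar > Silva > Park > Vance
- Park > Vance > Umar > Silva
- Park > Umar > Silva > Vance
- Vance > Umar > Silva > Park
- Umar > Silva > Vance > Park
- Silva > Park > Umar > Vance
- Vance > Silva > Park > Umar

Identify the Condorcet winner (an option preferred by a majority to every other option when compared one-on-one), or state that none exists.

None — there is no Condorcet winner

Head-to-head results (7 voters total):
Umar vs Vance: Umar wins 4–3.
Umar vs Park: Park wins 4–3.
Umar vs Silva: Umar wins 5–2.
Vance vs Park: Park wins 4–3.
Vance vs Silva: Silva wins 4–3.
Park vs Silva: Silva wins 5–2.
No candidate beats all others: Umar beats Silva beats Park beats Umar, a majority cycle.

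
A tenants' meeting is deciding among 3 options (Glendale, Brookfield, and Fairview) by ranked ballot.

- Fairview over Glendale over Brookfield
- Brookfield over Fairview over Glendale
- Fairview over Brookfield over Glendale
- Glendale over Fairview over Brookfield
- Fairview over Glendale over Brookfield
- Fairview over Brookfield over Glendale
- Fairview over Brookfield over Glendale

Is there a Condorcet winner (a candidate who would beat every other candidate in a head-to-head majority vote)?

Yes

Head-to-head results (7 voters total):
Glendale vs Brookfield: Brookfield wins 4–3.
Glendale vs Fairview: Fairview wins 6–1.
Brookfield vs Fairview: Fairview wins 6–1.
Fairview beats each rival — Glendale (6–1), Brookfield (6–1) — so Fairview is the Condorcet winner.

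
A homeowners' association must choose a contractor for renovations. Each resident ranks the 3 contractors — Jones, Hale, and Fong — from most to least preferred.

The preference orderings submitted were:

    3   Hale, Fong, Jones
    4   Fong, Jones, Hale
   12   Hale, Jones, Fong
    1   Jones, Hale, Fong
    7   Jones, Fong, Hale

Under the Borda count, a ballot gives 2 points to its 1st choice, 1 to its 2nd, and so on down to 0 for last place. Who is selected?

Jones

Borda scores:
  Jones: 3·0 + 4·1 + 12·1 + 2 + 7·2 = 32
  Hale: 3·2 + 4·0 + 12·2 + 1 + 7·0 = 31
  Fong: 3·1 + 4·2 + 12·0 + 0 + 7·1 = 18
Jones has the highest total.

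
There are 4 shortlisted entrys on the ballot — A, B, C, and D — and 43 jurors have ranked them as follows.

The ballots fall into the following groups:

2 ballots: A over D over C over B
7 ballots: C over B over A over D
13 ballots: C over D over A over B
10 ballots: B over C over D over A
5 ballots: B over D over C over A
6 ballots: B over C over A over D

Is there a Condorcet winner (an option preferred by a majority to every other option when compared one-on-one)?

Head-to-head results (43 voters total):
A vs B: B wins 28–15.
A vs C: C wins 41–2.
A vs D: D wins 28–15.
B vs C: C wins 22–21.
B vs D: B wins 28–15.
C vs D: C wins 36–7.
C beats each rival — A (41–2), B (22–21), D (36–7) — so C is the Condorcet winner.

Yes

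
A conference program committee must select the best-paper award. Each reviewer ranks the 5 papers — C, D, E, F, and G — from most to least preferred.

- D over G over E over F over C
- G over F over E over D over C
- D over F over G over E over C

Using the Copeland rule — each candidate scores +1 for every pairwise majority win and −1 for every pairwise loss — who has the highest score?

D

Pairwise results:
  C vs D: D wins 3–0.
  C vs E: E wins 3–0.
  C vs F: F wins 3–0.
  C vs G: G wins 3–0.
  D vs E: D wins 2–1.
  D vs F: D wins 2–1.
  D vs G: D wins 2–1.
  E vs F: F wins 2–1.
  E vs G: G wins 3–0.
  F vs G: G wins 2–1.
Copeland scores (wins − losses):
  C: 0 − 4 = -4
  D: 4 − 0 = 4
  E: 1 − 3 = -2
  F: 2 − 2 = 0
  G: 3 − 1 = 2
D has the best Copeland score.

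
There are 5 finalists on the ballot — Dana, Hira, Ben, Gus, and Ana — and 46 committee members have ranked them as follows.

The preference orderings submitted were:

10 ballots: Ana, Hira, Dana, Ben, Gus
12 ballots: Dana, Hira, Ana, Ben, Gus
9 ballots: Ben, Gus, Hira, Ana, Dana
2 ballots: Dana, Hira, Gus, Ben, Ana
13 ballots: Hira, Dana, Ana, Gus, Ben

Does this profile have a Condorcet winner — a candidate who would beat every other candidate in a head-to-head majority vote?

Yes

Head-to-head results (46 voters total):
Dana vs Hira: Hira wins 32–14.
Dana vs Ben: Dana wins 37–9.
Dana vs Gus: Dana wins 37–9.
Dana vs Ana: Dana wins 27–19.
Hira vs Ben: Hira wins 37–9.
Hira vs Gus: Hira wins 37–9.
Hira vs Ana: Hira wins 36–10.
Ben vs Gus: Ben wins 31–15.
Ben vs Ana: Ana wins 35–11.
Gus vs Ana: Ana wins 35–11.
Hira beats each rival — Dana (32–14), Ben (37–9), Gus (37–9), Ana (36–10) — so Hira is the Condorcet winner.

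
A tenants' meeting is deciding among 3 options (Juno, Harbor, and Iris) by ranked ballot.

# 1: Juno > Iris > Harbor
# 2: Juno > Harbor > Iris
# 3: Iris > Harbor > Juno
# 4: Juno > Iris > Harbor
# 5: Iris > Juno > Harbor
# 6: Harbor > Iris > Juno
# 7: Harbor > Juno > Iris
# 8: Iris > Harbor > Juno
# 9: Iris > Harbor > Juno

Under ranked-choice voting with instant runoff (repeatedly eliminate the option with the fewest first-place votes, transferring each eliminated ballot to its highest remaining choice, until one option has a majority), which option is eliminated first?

Round 1: Iris 4, Juno 3, Harbor 2. Harbor has the fewest and is eliminated.
Round 2: Iris 5, Juno 4. Iris has a majority.

Harbor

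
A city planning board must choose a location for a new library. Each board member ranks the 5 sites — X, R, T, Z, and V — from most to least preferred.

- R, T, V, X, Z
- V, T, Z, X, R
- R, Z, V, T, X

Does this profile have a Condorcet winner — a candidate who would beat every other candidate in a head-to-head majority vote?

Head-to-head results (3 voters total):
X vs R: R wins 2–1.
X vs T: T wins 3–0.
X vs Z: Z wins 2–1.
X vs V: V wins 3–0.
R vs T: R wins 2–1.
R vs Z: R wins 2–1.
R vs V: R wins 2–1.
T vs Z: T wins 2–1.
T vs V: V wins 2–1.
Z vs V: V wins 2–1.
R beats each rival — X (2–1), T (2–1), Z (2–1), V (2–1) — so R is the Condorcet winner.

Yes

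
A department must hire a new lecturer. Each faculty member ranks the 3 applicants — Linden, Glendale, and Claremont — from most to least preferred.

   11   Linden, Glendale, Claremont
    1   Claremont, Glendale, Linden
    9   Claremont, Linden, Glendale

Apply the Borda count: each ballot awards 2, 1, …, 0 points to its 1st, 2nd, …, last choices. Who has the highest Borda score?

Borda scores:
  Linden: 11·2 + 0 + 9·1 = 31
  Glendale: 11·1 + 1 + 9·0 = 12
  Claremont: 11·0 + 2 + 9·2 = 20
Linden has the highest total.

Linden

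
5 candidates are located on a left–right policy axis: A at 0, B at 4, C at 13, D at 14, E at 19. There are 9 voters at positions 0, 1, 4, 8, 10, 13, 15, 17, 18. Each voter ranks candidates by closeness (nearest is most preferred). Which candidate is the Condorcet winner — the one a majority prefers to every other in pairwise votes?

With single-peaked preferences on a line, the Condorcet winner is the candidate closest to the median voter.
The median voter (position 10) is closest to C at 13.
Check: C vs D — voters closer to C: 6 of 9.

C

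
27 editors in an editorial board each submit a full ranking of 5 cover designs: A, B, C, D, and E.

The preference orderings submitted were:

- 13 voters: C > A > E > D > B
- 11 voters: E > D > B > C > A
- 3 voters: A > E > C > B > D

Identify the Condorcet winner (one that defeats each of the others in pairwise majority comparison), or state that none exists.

Head-to-head results (27 voters total):
A vs B: A wins 16–11.
A vs C: C wins 24–3.
A vs D: A wins 16–11.
A vs E: A wins 16–11.
B vs C: C wins 16–11.
B vs D: D wins 24–3.
B vs E: E wins 27–0.
C vs D: C wins 16–11.
C vs E: E wins 14–13.
D vs E: E wins 27–0.
No candidate beats all others: A beats E beats C beats A, a majority cycle.

None — there is no Condorcet winner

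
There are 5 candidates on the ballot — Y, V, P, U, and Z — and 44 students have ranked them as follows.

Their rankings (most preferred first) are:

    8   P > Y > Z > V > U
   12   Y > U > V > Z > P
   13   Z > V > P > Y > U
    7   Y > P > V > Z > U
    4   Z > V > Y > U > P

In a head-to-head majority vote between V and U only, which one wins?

V

Ballots ranking V above U: 8+13+7+4 = 32.
Ballots ranking U above V: 12.
V wins the head-to-head, 32–12.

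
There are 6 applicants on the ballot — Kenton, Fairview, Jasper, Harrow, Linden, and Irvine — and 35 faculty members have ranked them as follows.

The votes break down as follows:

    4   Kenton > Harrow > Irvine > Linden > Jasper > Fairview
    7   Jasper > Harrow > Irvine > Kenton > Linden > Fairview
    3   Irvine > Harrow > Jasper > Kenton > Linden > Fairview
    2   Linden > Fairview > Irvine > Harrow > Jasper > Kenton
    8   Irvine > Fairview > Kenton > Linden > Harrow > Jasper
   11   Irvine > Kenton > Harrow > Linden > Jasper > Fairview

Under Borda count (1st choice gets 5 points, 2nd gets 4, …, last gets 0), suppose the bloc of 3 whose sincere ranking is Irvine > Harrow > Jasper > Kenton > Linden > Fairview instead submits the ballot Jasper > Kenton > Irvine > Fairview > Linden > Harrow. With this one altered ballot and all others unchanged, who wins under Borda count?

Irvine

Borda totals with the altered ballot: Kenton 114, Fairview 46, Jasper 67, Harrow 89, Linden 66, Irvine 143.
The winner is unchanged: still Irvine.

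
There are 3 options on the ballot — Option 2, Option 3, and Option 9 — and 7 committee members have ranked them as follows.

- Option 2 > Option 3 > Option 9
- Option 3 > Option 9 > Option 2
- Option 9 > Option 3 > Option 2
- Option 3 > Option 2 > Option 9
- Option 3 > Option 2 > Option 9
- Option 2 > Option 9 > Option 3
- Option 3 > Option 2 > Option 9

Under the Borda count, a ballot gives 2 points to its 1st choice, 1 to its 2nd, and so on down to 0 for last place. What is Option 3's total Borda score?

Borda scores:
  Option 2: 2 + 0 + 0 + 1 + 1 + 2 + 1 = 7
  Option 3: 1 + 2 + 1 + 2 + 2 + 0 + 2 = 10
  Option 9: 0 + 1 + 2 + 0 + 0 + 1 + 0 = 4

10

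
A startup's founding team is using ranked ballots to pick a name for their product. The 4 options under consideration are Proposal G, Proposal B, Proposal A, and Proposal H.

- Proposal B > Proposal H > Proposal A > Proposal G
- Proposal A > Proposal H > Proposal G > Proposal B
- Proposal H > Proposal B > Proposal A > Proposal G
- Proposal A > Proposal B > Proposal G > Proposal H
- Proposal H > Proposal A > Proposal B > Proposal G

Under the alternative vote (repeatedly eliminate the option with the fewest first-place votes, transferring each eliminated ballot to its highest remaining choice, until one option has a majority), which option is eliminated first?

Round 1: Proposal A 2, Proposal H 2, Proposal B 1, Proposal G 0. Proposal G has the fewest and is eliminated.
Round 2: Proposal A 2, Proposal H 2, Proposal B 1. Proposal B has the fewest and is eliminated.
Round 3: Proposal H 3, Proposal A 2. Proposal H has a majority.

Proposal G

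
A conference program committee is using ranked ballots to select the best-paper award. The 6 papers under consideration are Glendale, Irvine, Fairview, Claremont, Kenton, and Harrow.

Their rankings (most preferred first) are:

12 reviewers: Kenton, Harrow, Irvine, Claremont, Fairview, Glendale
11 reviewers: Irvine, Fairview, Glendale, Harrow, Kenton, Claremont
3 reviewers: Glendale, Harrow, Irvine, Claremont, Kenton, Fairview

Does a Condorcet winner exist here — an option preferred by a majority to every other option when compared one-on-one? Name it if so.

There is no Condorcet winner

Head-to-head results (26 voters total):
Glendale vs Irvine: Irvine wins 23–3.
Glendale vs Fairview: Fairview wins 23–3.
Glendale vs Claremont: Glendale wins 14–12.
Glendale vs Kenton: Glendale wins 14–12.
Glendale vs Harrow: Glendale wins 14–12.
Irvine vs Fairview: Irvine wins 26–0.
Irvine vs Claremont: Irvine wins 26–0.
Irvine vs Kenton: Irvine wins 14–12.
Irvine vs Harrow: Harrow wins 15–11.
Fairview vs Claremont: Claremont wins 15–11.
Fairview vs Kenton: Kenton wins 15–11.
Fairview vs Harrow: Harrow wins 15–11.
Claremont vs Kenton: Kenton wins 23–3.
Claremont vs Harrow: Harrow wins 26–0.
Kenton vs Harrow: Harrow wins 14–12.
No candidate beats all others: Glendale beats Harrow beats Irvine beats Glendale, a majority cycle.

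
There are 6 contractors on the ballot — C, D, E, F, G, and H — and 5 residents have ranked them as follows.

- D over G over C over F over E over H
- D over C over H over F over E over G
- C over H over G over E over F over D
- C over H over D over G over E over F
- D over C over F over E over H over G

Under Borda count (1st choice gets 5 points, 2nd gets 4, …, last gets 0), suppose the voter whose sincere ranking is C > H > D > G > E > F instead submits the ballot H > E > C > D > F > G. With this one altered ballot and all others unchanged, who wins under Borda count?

C

Borda totals with the altered ballot: C 19, D 17, E 10, F 9, G 7, H 13.
The winner is unchanged: still C.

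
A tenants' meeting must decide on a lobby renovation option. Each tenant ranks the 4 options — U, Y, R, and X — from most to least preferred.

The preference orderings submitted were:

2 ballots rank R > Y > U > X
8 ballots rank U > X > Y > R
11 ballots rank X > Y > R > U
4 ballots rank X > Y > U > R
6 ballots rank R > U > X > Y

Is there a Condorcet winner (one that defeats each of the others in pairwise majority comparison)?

No

Head-to-head results (31 voters total):
U vs Y: Y wins 17–14.
U vs R: R wins 19–12.
U vs X: U wins 16–15.
Y vs R: Y wins 23–8.
Y vs X: X wins 29–2.
R vs X: X wins 23–8.
No candidate beats all others: U beats X beats Y beats U, a majority cycle.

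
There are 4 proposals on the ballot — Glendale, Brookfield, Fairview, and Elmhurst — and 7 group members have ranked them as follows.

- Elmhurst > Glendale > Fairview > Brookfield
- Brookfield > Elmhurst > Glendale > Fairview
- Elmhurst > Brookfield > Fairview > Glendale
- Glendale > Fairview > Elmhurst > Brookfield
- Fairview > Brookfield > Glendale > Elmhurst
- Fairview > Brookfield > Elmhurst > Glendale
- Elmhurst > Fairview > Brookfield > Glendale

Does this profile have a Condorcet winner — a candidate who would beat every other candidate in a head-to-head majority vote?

Head-to-head results (7 voters total):
Glendale vs Brookfield: Brookfield wins 5–2.
Glendale vs Fairview: Fairview wins 4–3.
Glendale vs Elmhurst: Elmhurst wins 5–2.
Brookfield vs Fairview: Fairview wins 5–2.
Brookfield vs Elmhurst: Elmhurst wins 4–3.
Fairview vs Elmhurst: Elmhurst wins 4–3.
Elmhurst beats each rival — Glendale (5–2), Brookfield (4–3), Fairview (4–3) — so Elmhurst is the Condorcet winner.

Yes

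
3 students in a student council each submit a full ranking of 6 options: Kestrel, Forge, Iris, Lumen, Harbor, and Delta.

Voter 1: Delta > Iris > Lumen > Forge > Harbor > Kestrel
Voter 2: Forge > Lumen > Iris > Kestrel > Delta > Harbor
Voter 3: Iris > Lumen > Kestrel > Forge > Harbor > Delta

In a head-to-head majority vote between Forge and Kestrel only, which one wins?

Forge

Ballots ranking Forge above Kestrel: 2.
Ballots ranking Kestrel above Forge: 1.
Forge wins the head-to-head, 2–1.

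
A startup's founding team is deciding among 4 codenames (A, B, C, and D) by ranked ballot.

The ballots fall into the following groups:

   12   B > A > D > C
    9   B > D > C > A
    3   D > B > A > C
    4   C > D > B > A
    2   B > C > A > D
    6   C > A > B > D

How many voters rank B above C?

26

Ballots ranking B above C: 12+9+3+2 = 26.
Ballots ranking C above B: 4+6 = 10.
So 26 of 36 voters prefer B to C.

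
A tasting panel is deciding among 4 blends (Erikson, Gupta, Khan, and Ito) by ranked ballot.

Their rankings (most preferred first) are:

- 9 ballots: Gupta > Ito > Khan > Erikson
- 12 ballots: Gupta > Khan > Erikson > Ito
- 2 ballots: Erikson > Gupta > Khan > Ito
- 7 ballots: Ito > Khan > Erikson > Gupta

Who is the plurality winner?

Gupta

First-place vote totals:
  Erikson: 2
  Gupta: 21
  Khan: 0
  Ito: 7
Gupta has the most first-place votes.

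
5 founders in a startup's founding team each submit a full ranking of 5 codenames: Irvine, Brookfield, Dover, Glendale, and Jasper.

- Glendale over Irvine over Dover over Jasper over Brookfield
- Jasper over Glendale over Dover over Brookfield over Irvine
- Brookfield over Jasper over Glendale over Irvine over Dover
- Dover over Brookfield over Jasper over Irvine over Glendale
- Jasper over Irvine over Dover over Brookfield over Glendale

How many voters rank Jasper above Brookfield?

3

Ballots ranking Jasper above Brookfield: 3.
Ballots ranking Brookfield above Jasper: 2.
So 3 of 5 voters prefer Jasper to Brookfield.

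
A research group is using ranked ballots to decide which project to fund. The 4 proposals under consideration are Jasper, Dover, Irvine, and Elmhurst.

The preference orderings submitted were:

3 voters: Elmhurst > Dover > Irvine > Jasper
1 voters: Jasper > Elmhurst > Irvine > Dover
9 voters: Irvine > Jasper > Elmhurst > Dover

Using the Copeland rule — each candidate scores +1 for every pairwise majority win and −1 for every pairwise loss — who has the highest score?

Irvine

Pairwise results:
  Jasper vs Dover: Jasper wins 10–3.
  Jasper vs Irvine: Irvine wins 12–1.
  Jasper vs Elmhurst: Jasper wins 10–3.
  Dover vs Irvine: Irvine wins 10–3.
  Dover vs Elmhurst: Elmhurst wins 13–0.
  Irvine vs Elmhurst: Irvine wins 9–4.
Copeland scores (wins − losses):
  Jasper: 2 − 1 = 1
  Dover: 0 − 3 = -3
  Irvine: 3 − 0 = 3
  Elmhurst: 1 − 2 = -1
Irvine has the best Copeland score.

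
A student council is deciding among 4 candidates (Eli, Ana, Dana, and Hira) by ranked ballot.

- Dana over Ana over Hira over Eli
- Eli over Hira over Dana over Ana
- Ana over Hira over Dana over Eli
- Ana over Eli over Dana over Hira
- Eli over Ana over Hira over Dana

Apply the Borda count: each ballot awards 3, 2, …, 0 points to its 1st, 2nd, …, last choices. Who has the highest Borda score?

Borda scores:
  Eli: 0 + 3 + 0 + 2 + 3 = 8
  Ana: 2 + 0 + 3 + 3 + 2 = 10
  Dana: 3 + 1 + 1 + 1 + 0 = 6
  Hira: 1 + 2 + 2 + 0 + 1 = 6
Ana has the highest total.

Ana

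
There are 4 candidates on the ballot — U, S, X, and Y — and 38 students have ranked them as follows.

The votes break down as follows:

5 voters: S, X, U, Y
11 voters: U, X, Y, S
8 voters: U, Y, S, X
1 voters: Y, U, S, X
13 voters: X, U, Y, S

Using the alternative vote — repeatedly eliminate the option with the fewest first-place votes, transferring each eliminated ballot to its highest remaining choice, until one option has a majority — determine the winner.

Round 1: U 19, X 13, S 5, Y 1. Y has the fewest and is eliminated.
Round 2: U 20, X 13, S 5. U has a majority.

U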